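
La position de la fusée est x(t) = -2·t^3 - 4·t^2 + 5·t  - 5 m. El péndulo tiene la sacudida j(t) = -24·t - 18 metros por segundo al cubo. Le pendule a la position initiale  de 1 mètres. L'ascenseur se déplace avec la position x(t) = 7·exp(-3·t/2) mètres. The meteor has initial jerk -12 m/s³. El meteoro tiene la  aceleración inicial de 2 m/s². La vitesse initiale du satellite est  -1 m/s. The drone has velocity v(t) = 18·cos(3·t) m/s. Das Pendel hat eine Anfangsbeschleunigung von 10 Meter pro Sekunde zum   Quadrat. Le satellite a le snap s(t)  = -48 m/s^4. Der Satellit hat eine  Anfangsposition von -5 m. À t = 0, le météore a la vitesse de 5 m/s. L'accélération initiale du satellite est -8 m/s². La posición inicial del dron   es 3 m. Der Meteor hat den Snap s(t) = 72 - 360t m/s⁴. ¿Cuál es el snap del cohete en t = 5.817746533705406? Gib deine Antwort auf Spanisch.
Para resolver esto, necesitamos tomar 4 derivadas de nuestra ecuación de la posición x(t) = -2·t^3 - 4·t^2 + 5·t - 5. La derivada de la posición da la velocidad: v(t) = -6·t^2 - 8·t + 5. La derivada de la velocidad da la aceleración: a(t) = -12·t - 8. La derivada de la aceleración da la sacudida: j(t) = -12. Derivando la sacudida, obtenemos el snap: s(t) = 0. De la ecuación del snap s(t) = 0, sustituimos t = 5.817746533705406 para obtener s = 0.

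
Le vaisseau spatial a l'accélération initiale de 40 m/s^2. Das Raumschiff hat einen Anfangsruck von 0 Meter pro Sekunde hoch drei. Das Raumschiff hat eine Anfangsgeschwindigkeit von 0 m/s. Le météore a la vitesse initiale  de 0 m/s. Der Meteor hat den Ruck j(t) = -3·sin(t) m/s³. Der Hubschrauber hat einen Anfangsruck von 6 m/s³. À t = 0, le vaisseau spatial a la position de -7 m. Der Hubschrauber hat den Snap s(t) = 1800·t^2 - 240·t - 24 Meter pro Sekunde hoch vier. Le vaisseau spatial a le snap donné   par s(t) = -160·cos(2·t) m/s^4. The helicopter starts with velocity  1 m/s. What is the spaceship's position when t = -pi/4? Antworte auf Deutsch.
Ausgehend von dem Snap s(t) = -160·cos(2·t), nehmen wir 4 Integrale. Durch Integration von dem Snap und Verwendung der Anfangsbedingung j(0) = 0, erhalten wir j(t) = -80·sin(2·t). Durch Integration von dem Ruck und Verwendung der Anfangsbedingung a(0) = 40, erhalten wir a(t) = 40·cos(2·t). Mit ∫a(t)dt und Anwendung von v(0) = 0, finden wir v(t) = 20·sin(2·t). Durch Integration von der Geschwindigkeit und Verwendung der Anfangsbedingung x(0) = -7, erhalten wir x(t) = 3 - 10·cos(2·t). Aus der Gleichung für die Position x(t) = 3 - 10·cos(2·t), setzen wir t = -pi/4 ein und erhalten x = 3.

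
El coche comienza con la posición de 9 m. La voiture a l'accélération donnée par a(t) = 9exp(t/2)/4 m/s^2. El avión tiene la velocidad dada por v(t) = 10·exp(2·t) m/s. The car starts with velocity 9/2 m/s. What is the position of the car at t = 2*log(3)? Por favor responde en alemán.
Wir müssen die Stammfunktion unserer Gleichung für die Beschleunigung a(t) = 9·exp(t/2)/4 2-mal finden. Mit ∫a(t)dt und Anwendung von v(0) = 9/2, finden wir v(t) = 9·exp(t/2)/2. Die Stammfunktion von der Geschwindigkeit, mit x(0) = 9, ergibt die Position: x(t) = 9·exp(t/2). Wir haben die Position x(t) = 9·exp(t/2). Durch Einsetzen von t = 2*log(3): x(2*log(3)) = 27.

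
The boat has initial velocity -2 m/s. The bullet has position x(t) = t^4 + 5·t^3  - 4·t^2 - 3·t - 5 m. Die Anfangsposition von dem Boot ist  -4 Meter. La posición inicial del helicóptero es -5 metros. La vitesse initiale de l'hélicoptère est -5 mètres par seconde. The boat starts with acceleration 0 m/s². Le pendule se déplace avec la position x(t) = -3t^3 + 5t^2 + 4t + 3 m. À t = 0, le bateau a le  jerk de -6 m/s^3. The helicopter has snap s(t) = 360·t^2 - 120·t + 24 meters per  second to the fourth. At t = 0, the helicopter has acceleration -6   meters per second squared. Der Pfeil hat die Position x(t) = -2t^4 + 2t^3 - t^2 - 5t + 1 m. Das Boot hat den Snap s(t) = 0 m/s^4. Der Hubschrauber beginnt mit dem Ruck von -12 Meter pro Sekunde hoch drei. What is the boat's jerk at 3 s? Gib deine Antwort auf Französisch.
Nous devons intégrer notre équation du snap s(t) = 0 1 fois. La primitive du snap, avec j(0) = -6, donne le jerk: j(t) = -6. Nous avons le jerk j(t) = -6. En substituant t = 3: j(3) = -6.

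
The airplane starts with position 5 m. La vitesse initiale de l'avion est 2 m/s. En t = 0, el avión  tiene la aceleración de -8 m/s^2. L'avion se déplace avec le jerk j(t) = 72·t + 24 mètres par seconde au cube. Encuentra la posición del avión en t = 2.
Debemos encontrar la integral de nuestra ecuación de la sacudida j(t) = 72·t + 24 3 veces. La antiderivada de la sacudida, con a(0) = -8, da la aceleración: a(t) = 36·t^2 + 24·t - 8. Tomando ∫a(t)dt y aplicando v(0) = 2, encontramos v(t) = 12·t^3 + 12·t^2 - 8·t + 2. Tomando ∫v(t)dt y aplicando x(0) = 5, encontramos x(t) = 3·t^4 + 4·t^3 - 4·t^2 + 2·t + 5. Tenemos la posición x(t) = 3·t^4 + 4·t^3 - 4·t^2 + 2·t + 5. Sustituyendo t = 2: x(2) = 73.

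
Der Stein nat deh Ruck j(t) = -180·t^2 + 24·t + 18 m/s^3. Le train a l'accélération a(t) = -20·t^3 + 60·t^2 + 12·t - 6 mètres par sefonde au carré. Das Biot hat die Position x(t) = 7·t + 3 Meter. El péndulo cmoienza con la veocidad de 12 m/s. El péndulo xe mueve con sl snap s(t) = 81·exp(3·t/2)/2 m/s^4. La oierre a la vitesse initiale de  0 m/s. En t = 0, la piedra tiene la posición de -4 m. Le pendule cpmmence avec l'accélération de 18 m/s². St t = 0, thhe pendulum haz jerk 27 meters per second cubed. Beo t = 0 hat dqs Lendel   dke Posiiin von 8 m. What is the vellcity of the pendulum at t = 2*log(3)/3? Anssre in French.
En partant du snap s(t) = 81·exp(3·t/2)/2, nous prenons 3 intégrales. En intégrant le snap et en utilisant la condition initiale j(0) = 27, nous obtenons j(t) = 27·exp(3·t/2). L'intégrale du jerk, avec a(0) = 18, donne l'accélération: a(t) = 18·exp(3·t/2). En intégrant l'accélération et en utilisant la condition initiale v(0) = 12, nous obtenons v(t) = 12·exp(3·t/2). De l'équation de la vitesse v(t) = 12·exp(3·t/2), nous substituons t = 2*log(3)/3 pour obtenir v = 36.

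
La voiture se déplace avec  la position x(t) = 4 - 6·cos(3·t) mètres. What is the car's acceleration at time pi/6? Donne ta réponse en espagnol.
Para resolver esto, necesitamos tomar 2 derivadas de nuestra ecuación de la posición x(t) = 4 - 6·cos(3·t). La derivada de la posición da la velocidad: v(t) = 18·sin(3·t). Derivando la velocidad, obtenemos la aceleración: a(t) = 54·cos(3·t). Usando a(t) = 54·cos(3·t) y sustituyendo t = pi/6, encontramos a = 0.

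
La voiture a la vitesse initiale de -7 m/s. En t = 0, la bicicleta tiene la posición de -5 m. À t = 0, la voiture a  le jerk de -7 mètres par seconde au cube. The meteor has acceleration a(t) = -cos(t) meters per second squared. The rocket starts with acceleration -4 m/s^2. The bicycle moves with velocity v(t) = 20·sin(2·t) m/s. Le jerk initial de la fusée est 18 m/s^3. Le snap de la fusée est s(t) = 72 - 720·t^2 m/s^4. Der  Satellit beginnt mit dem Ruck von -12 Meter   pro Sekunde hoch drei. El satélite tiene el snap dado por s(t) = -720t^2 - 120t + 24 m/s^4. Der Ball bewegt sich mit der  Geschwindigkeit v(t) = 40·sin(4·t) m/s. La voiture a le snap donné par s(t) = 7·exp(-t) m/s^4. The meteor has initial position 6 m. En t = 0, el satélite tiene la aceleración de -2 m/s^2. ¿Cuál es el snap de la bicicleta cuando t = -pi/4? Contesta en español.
Partiendo de la velocidad v(t) = 20·sin(2·t), tomamos 3 derivadas. La derivada de la velocidad da la aceleración: a(t) = 40·cos(2·t). Tomando d/dt de a(t), encontramos j(t) = -80·sin(2·t). Derivando la sacudida, obtenemos el snap: s(t) = -160·cos(2·t). Tenemos el snap s(t) = -160·cos(2·t). Sustituyendo t = -pi/4: s(-pi/4) = 0.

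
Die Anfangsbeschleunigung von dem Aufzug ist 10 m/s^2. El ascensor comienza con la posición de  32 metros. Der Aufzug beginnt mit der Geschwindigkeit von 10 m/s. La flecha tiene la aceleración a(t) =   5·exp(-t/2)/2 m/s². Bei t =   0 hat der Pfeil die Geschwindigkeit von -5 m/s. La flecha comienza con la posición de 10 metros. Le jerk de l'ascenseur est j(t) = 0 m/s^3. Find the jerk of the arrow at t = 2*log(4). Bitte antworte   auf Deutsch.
Ausgehend von der Beschleunigung a(t) = 5·exp(-t/2)/2, nehmen wir 1 Ableitung. Die Ableitung von der Beschleunigung ergibt den Ruck: j(t) = -5·exp(-t/2)/4. Aus der Gleichung für den Ruck j(t) = -5·exp(-t/2)/4, setzen wir t = 2*log(4) ein und erhalten j = -5/16.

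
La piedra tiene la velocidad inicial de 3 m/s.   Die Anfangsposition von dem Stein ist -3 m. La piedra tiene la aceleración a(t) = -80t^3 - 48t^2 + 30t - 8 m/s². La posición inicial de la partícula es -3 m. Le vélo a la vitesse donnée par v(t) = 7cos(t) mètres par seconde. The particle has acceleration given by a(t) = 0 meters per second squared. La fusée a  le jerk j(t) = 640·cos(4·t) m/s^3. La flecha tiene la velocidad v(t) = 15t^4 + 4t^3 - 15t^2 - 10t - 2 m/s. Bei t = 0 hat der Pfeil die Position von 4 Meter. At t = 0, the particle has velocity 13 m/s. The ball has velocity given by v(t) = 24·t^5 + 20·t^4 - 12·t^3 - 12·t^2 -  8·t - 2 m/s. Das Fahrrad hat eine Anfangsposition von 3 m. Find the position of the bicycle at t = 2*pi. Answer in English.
We must find the integral of our velocity equation v(t) = 7·cos(t) 1 time. The antiderivative of velocity is position. Using x(0) = 3, we get x(t) = 7·sin(t) + 3. From the given position equation x(t) = 7·sin(t) + 3, we substitute t = 2*pi to get x = 3.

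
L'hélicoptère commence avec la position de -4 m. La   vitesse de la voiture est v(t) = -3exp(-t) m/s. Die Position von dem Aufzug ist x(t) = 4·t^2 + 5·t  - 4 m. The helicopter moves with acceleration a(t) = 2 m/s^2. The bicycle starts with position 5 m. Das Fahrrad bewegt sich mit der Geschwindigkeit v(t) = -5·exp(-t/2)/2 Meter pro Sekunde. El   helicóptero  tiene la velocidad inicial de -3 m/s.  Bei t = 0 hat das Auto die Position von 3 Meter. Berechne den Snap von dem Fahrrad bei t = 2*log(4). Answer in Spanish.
Para resolver esto, necesitamos tomar 3 derivadas de nuestra ecuación de la velocidad v(t) = -5·exp(-t/2)/2. Derivando la velocidad, obtenemos la aceleración: a(t) = 5·exp(-t/2)/4. Derivando la aceleración, obtenemos la sacudida: j(t) = -5·exp(-t/2)/8. Tomando d/dt de j(t), encontramos s(t) = 5·exp(-t/2)/16. De la ecuación del snap s(t) = 5·exp(-t/2)/16, sustituimos t = 2*log(4) para obtener s = 5/64.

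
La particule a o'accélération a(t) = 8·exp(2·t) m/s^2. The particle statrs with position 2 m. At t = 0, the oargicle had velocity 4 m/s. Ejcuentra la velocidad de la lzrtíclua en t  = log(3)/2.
Necesitamos integrar nuestra ecuación de la aceleración a(t) = 8·exp(2·t) 1 vez. Tomando ∫a(t)dt y aplicando v(0) = 4, encontramos v(t) = 4·exp(2·t). Tenemos la velocidad v(t) = 4·exp(2·t). Sustituyendo t = log(3)/2: v(log(3)/2) = 12.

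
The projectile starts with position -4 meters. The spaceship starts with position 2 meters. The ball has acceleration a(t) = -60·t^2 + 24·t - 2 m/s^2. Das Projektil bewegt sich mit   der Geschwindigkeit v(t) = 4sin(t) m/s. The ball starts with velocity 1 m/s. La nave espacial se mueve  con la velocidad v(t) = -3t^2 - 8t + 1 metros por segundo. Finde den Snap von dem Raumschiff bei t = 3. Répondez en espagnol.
Partiendo de la velocidad v(t) = -3·t^2 - 8·t + 1, tomamos 3 derivadas. La derivada de la velocidad da la aceleración: a(t) = -6·t - 8. Derivando la aceleración, obtenemos la sacudida: j(t) = -6. Derivando la sacudida, obtenemos el snap: s(t) = 0. Tenemos el snap s(t) = 0. Sustituyendo t = 3: s(3) = 0.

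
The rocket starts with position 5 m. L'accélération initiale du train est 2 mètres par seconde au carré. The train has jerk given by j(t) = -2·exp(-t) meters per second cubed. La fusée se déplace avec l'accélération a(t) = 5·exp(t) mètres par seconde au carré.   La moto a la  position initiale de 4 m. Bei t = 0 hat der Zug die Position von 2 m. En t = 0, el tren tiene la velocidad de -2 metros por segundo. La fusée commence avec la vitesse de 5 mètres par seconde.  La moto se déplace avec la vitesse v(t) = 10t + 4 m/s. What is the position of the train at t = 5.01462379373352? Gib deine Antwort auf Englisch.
We need to integrate our jerk equation j(t) = -2·exp(-t) 3 times. Integrating jerk and using the initial condition a(0) = 2, we get a(t) = 2·exp(-t). The antiderivative of acceleration, with v(0) = -2, gives velocity: v(t) = -2·exp(-t). Finding the antiderivative of v(t) and using x(0) = 2: x(t) = 2·exp(-t). Using x(t) = 2·exp(-t) and substituting t = 5.01462379373352, we find x = 0.0132802592515070.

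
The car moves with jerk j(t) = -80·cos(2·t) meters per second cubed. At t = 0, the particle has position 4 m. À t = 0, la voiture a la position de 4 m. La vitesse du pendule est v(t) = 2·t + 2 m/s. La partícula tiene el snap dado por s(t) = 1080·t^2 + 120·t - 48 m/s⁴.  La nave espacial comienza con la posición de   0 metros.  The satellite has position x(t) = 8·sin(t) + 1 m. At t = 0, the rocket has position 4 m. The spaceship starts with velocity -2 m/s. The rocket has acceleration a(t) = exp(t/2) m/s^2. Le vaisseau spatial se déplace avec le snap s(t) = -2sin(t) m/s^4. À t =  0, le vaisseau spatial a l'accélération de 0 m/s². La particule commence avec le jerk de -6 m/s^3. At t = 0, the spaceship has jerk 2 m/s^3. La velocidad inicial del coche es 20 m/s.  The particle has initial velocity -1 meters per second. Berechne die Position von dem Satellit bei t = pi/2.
Mit x(t) = 8·sin(t) + 1 und Einsetzen von t = pi/2, finden wir x = 9.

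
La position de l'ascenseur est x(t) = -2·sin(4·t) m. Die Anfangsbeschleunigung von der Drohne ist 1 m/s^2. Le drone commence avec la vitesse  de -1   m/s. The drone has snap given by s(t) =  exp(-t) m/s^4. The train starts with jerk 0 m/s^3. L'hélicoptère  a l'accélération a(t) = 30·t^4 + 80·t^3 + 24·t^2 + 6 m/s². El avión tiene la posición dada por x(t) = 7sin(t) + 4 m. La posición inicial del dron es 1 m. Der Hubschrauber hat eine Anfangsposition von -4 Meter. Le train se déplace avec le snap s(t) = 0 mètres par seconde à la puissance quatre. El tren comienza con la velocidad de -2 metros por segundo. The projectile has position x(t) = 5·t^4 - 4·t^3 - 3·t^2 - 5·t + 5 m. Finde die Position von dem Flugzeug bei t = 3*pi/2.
Aus der Gleichung für die Position x(t) = 7·sin(t) + 4, setzen wir t = 3*pi/2 ein und erhalten x = -3.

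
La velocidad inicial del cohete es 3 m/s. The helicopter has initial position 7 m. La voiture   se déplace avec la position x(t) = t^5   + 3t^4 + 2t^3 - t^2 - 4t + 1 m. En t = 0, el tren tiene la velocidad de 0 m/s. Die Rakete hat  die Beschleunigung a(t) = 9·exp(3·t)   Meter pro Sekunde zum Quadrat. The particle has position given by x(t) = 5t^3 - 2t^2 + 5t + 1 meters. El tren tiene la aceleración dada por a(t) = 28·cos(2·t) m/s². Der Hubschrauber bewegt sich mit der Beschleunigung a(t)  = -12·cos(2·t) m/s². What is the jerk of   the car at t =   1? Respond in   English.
We must differentiate our position equation x(t) = t^5 + 3·t^4 + 2·t^3 - t^2 - 4·t + 1 3 times. The derivative of position gives velocity: v(t) = 5·t^4 + 12·t^3 + 6·t^2 - 2·t - 4. Taking d/dt of v(t), we find a(t) = 20·t^3 + 36·t^2 + 12·t - 2. The derivative of acceleration gives jerk: j(t) = 60·t^2 + 72·t + 12. From the given jerk equation j(t) = 60·t^2 + 72·t + 12, we substitute t = 1 to get j = 144.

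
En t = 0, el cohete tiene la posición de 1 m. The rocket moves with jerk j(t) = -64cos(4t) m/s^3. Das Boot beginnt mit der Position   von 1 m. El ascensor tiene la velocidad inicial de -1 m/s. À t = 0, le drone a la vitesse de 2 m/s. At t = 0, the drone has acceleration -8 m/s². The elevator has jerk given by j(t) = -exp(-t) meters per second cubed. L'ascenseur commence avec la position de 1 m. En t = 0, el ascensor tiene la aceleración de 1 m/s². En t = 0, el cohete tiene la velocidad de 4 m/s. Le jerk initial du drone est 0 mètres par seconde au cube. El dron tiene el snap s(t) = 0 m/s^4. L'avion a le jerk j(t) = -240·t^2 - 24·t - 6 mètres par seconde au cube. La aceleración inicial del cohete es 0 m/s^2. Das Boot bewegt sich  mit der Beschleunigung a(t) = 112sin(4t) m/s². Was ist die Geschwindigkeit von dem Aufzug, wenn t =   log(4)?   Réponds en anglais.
Starting from jerk j(t) = -exp(-t), we take 2 integrals. Integrating jerk and using the initial condition a(0) = 1, we get a(t) = exp(-t). Integrating acceleration and using the initial condition v(0) = -1, we get v(t) = -exp(-t). We have velocity v(t) = -exp(-t). Substituting t = log(4): v(log(4)) = -1/4.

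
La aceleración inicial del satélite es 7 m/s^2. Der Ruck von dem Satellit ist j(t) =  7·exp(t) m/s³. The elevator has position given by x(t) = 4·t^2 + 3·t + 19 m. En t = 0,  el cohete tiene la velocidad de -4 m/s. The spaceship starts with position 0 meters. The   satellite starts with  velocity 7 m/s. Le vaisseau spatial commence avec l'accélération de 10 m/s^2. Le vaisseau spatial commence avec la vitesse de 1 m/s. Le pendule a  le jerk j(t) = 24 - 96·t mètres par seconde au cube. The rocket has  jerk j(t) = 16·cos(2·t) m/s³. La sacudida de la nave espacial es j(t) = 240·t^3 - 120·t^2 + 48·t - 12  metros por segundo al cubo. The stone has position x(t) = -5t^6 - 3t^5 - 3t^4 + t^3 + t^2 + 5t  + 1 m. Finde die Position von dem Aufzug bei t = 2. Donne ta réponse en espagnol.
Usando x(t) = 4·t^2 + 3·t + 19 y sustituyendo t = 2, encontramos x = 41.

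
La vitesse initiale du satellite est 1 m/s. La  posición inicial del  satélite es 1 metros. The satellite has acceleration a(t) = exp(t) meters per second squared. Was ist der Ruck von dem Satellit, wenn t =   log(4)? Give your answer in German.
Wir müssen unsere Gleichung für die Beschleunigung a(t) = exp(t) 1-mal ableiten. Die Ableitung von der Beschleunigung ergibt den Ruck: j(t) = exp(t). Mit j(t) = exp(t) und Einsetzen von t = log(4), finden wir j = 4.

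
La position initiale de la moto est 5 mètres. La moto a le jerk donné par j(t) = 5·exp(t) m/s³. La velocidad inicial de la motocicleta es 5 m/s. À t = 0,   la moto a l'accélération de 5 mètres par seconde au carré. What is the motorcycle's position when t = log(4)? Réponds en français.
Nous devons trouver la primitive de notre équation du jerk j(t) = 5·exp(t) 3 fois. L'intégrale du jerk, avec a(0) = 5, donne l'accélération: a(t) = 5·exp(t). En intégrant l'accélération et en utilisant la condition initiale v(0) = 5, nous obtenons v(t) = 5·exp(t). L'intégrale de la vitesse, avec x(0) = 5, donne la position: x(t) = 5·exp(t). En utilisant x(t) = 5·exp(t) et en substituant t = log(4), nous trouvons x = 20.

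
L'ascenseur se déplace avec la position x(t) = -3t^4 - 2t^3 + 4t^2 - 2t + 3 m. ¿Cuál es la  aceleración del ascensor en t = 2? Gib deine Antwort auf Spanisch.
Debemos derivar nuestra ecuación de la posición x(t) = -3·t^4 - 2·t^3 + 4·t^2 - 2·t + 3 2 veces. Derivando la posición, obtenemos la velocidad: v(t) = -12·t^3 - 6·t^2 + 8·t - 2. Derivando la velocidad, obtenemos la aceleración: a(t) = -36·t^2 - 12·t + 8. De la ecuación de la aceleración a(t) = -36·t^2 - 12·t + 8, sustituimos t = 2 para obtener a = -160.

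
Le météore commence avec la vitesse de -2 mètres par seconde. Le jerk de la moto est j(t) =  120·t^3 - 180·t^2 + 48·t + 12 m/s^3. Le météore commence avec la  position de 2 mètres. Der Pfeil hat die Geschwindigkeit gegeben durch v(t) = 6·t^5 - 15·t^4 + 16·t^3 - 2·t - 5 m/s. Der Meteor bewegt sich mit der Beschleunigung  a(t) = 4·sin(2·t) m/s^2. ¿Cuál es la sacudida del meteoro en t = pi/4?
Debemos derivar nuestra ecuación de la aceleración a(t) = 4·sin(2·t) 1 vez. Tomando d/dt de a(t), encontramos j(t) = 8·cos(2·t). Usando j(t) = 8·cos(2·t) y sustituyendo t = pi/4, encontramos j = 0.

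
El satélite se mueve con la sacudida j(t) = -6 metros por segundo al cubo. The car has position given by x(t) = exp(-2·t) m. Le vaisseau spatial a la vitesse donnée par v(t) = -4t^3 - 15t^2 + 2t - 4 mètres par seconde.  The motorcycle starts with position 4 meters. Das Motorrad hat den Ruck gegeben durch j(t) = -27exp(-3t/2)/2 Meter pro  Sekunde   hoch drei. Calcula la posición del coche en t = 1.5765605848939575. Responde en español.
Tenemos la posición x(t) = exp(-2·t). Sustituyendo t = 1.5765605848939575: x(1.5765605848939575) = 0.0427185866126277.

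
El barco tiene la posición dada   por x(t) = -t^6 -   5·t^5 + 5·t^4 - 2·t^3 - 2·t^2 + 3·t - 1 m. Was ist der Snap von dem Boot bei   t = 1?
Wir müssen unsere Gleichung für die Position x(t) = -t^6 - 5·t^5 + 5·t^4 - 2·t^3 - 2·t^2 + 3·t - 1 4-mal ableiten. Die Ableitung von der Position ergibt die Geschwindigkeit: v(t) = -6·t^5 - 25·t^4 + 20·t^3 - 6·t^2 - 4·t + 3. Mit d/dt von v(t) finden wir a(t) = -30·t^4 - 100·t^3 + 60·t^2 - 12·t - 4. Durch Ableiten von der Beschleunigung erhalten wir den Ruck: j(t) = -120·t^3 - 300·t^2 + 120·t - 12. Mit d/dt von j(t) finden wir s(t) = -360·t^2 - 600·t + 120. Mit s(t) = -360·t^2 - 600·t + 120 und Einsetzen von t = 1, finden wir s = -840.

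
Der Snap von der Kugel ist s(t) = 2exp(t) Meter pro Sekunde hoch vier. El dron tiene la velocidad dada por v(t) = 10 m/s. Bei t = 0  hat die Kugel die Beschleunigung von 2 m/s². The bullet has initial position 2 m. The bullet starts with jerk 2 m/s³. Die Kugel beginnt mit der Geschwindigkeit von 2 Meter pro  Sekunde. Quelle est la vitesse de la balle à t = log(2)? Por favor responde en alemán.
Um dies zu lösen, müssen wir 3 Stammfunktionen unserer Gleichung für den Snap s(t) = 2·exp(t) finden. Durch Integration von dem Snap und Verwendung der Anfangsbedingung j(0) = 2, erhalten wir j(t) = 2·exp(t). Das Integral von dem Ruck ist die Beschleunigung. Mit a(0) = 2 erhalten wir a(t) = 2·exp(t). Durch Integration von der Beschleunigung und Verwendung der Anfangsbedingung v(0) = 2, erhalten wir v(t) = 2·exp(t). Aus der Gleichung für die Geschwindigkeit v(t) = 2·exp(t), setzen wir t = log(2) ein und erhalten v = 4.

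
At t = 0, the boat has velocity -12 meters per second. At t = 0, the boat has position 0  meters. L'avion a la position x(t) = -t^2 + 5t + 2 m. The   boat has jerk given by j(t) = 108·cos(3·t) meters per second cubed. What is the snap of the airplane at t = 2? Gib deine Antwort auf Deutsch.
Wir müssen unsere Gleichung für die Position x(t) = -t^2 + 5·t + 2 4-mal ableiten. Die Ableitung von der Position ergibt die Geschwindigkeit: v(t) = 5 - 2·t. Durch Ableiten von der Geschwindigkeit erhalten wir die Beschleunigung: a(t) = -2. Die Ableitung von der Beschleunigung ergibt den Ruck: j(t) = 0. Mit d/dt von j(t) finden wir s(t) = 0. Wir haben den Snap s(t) = 0. Durch Einsetzen von t = 2: s(2) = 0.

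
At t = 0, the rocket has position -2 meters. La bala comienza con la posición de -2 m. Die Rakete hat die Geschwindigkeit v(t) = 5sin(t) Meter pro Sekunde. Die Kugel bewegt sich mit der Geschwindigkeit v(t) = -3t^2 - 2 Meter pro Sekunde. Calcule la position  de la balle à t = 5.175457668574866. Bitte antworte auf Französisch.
Nous devons intégrer notre équation de la vitesse v(t) = -3·t^2 - 2 1 fois. En prenant ∫v(t)dt et en appliquant x(0) = -2, nous trouvons x(t) = -t^3 - 2·t - 2. En utilisant x(t) = -t^3 - 2·t - 2 et en substituant t = 5.175457668574866, nous trouvons x = -150.977422915554.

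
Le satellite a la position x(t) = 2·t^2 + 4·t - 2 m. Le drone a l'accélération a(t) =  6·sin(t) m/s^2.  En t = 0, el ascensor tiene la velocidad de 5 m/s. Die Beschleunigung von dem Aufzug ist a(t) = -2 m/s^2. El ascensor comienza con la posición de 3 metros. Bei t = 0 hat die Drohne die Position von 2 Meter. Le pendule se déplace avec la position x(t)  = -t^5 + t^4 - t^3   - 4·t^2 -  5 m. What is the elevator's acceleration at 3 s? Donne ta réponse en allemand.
Wir haben die Beschleunigung a(t) = -2. Durch Einsetzen von t = 3: a(3) = -2.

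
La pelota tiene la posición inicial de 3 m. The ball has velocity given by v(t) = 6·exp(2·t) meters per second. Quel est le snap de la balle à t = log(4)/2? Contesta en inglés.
Starting from velocity v(t) = 6·exp(2·t), we take 3 derivatives. Differentiating velocity, we get acceleration: a(t) = 12·exp(2·t). Differentiating acceleration, we get jerk: j(t) = 24·exp(2·t). Taking d/dt of j(t), we find s(t) = 48·exp(2·t). Using s(t) = 48·exp(2·t) and substituting t = log(4)/2, we find s = 192.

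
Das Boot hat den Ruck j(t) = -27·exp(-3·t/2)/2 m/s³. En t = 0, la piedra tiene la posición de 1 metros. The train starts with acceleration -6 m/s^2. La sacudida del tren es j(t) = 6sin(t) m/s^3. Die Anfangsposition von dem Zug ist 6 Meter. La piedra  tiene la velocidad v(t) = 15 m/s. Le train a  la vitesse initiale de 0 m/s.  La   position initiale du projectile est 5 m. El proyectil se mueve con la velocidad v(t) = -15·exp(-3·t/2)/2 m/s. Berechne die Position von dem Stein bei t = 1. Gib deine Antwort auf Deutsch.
Wir müssen das Integral unserer Gleichung für die Geschwindigkeit v(t) = 15 1-mal finden. Durch Integration von der Geschwindigkeit und Verwendung der Anfangsbedingung x(0) = 1, erhalten wir x(t) = 15·t + 1. Mit x(t) = 15·t + 1 und Einsetzen von t = 1, finden wir x = 16.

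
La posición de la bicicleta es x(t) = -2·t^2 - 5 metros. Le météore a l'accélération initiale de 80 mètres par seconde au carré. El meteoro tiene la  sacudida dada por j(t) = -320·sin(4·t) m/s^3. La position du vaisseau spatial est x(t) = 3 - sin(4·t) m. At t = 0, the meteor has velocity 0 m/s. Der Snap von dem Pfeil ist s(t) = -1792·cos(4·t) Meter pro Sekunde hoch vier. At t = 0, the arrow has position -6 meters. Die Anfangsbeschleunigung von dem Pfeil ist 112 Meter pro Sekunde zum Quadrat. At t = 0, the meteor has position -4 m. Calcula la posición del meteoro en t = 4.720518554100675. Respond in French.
Nous devons trouver l'intégrale de notre équation du jerk j(t) = -320·sin(4·t) 3 fois. La primitive du jerk, avec a(0) = 80, donne l'accélération: a(t) = 80·cos(4·t). La primitive de l'accélération est la vitesse. En utilisant v(0) = 0, nous obtenons v(t) = 20·sin(4·t). En intégrant la vitesse et en utilisant la condition initiale x(0) = -4, nous obtenons x(t) = 1 - 5·cos(4·t). De l'équation de la position x(t) = 1 - 5·cos(4·t), nous substituons t = 4.720518554100675 pour obtenir x = -3.99735663419346.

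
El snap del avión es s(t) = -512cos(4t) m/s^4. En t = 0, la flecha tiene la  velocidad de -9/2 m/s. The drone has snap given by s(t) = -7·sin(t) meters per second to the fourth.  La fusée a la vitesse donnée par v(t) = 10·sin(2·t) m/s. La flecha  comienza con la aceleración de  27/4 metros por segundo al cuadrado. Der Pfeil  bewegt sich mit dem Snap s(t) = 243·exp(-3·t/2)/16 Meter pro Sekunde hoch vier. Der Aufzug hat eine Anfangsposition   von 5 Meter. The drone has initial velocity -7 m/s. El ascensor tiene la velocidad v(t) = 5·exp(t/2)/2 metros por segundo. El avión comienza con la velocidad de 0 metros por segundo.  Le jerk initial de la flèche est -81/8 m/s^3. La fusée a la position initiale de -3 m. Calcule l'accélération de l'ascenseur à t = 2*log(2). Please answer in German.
Wir müssen unsere Gleichung für die Geschwindigkeit v(t) = 5·exp(t/2)/2 1-mal ableiten. Durch Ableiten von der Geschwindigkeit erhalten wir die Beschleunigung: a(t) = 5·exp(t/2)/4. Aus der Gleichung für die Beschleunigung a(t) = 5·exp(t/2)/4, setzen wir t = 2*log(2) ein und erhalten a = 5/2.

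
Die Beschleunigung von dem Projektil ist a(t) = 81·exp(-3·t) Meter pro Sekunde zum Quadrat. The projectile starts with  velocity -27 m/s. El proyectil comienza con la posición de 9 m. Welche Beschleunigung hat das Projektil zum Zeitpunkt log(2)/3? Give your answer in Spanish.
Tenemos la aceleración a(t) = 81·exp(-3·t). Sustituyendo t = log(2)/3: a(log(2)/3) = 81/2.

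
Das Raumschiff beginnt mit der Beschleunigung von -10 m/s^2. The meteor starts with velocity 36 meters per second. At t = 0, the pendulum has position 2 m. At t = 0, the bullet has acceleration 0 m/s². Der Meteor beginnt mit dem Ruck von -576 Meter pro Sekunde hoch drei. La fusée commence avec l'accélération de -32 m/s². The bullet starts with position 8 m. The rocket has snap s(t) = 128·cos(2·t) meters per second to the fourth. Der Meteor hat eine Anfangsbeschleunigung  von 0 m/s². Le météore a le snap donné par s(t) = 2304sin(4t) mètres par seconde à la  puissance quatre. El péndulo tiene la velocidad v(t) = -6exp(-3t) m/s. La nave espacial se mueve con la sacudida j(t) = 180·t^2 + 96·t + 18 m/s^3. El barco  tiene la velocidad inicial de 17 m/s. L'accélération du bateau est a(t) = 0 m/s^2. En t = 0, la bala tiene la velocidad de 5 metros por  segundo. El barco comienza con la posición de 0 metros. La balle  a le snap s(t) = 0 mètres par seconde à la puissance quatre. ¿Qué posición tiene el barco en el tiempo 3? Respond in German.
Um dies zu lösen, müssen wir 2 Integrale unserer Gleichung für die Beschleunigung a(t) = 0 finden. Mit ∫a(t)dt und Anwendung von v(0) = 17, finden wir v(t) = 17. Mit ∫v(t)dt und Anwendung von x(0) = 0, finden wir x(t) = 17·t. Wir haben die Position x(t) = 17·t. Durch Einsetzen von t = 3: x(3) = 51.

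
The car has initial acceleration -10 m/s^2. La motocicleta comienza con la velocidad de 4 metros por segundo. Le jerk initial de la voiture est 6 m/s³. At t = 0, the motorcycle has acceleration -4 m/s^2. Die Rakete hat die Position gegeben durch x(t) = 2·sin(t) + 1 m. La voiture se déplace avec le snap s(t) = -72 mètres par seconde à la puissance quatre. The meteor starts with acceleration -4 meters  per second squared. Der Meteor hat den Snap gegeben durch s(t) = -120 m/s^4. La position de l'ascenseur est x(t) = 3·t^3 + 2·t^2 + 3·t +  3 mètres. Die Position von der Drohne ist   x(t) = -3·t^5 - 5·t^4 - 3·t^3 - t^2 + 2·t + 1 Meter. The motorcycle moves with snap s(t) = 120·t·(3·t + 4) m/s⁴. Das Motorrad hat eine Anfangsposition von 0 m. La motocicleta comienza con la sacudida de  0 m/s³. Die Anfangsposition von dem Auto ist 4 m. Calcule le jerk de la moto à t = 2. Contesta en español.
Necesitamos integrar nuestra ecuación del snap s(t) = 120·t·(3·t + 4) 1 vez. La antiderivada del snap es la sacudida. Usando j(0) = 0, obtenemos j(t) = 120·t^2·(t + 2). De la ecuación de la sacudida j(t) = 120·t^2·(t + 2), sustituimos t = 2 para obtener j = 1920.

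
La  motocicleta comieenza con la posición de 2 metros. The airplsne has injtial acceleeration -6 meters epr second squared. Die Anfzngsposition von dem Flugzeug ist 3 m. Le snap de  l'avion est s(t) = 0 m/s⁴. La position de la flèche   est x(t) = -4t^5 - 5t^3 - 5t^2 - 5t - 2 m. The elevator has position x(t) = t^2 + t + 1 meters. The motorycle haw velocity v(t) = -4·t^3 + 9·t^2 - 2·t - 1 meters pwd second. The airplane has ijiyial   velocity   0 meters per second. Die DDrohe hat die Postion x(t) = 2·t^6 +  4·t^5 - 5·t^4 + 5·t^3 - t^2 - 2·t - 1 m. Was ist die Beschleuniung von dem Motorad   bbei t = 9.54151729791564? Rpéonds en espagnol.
Para resolver esto, necesitamos tomar 1 derivada de nuestra ecuación de la velocidad v(t) = -4·t^3 + 9·t^2 - 2·t - 1. Tomando d/dt de v(t), encontramos a(t) = -12·t^2 + 18·t - 2. De la ecuación de la aceleración a(t) = -12·t^2 + 18·t - 2, sustituimos t = 9.54151729791564 para obtener a = -922.739316794599.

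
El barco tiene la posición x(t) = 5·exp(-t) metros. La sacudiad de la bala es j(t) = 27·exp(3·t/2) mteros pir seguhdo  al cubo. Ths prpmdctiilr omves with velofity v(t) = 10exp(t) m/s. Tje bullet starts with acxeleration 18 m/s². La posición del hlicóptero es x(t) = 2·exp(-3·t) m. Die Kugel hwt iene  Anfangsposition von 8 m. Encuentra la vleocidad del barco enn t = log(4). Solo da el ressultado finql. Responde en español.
v(log(4)) = -5/4.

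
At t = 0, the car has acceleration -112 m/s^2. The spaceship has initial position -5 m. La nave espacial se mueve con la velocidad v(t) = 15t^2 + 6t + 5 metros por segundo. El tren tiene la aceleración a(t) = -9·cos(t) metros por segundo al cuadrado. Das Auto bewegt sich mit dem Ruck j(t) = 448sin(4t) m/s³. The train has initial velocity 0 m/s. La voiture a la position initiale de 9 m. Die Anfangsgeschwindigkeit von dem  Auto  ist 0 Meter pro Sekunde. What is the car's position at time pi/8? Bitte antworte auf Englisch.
To solve this, we need to take 3 integrals of our jerk equation j(t) = 448·sin(4·t). Integrating jerk and using the initial condition a(0) = -112, we get a(t) = -112·cos(4·t). Taking ∫a(t)dt and applying v(0) = 0, we find v(t) = -28·sin(4·t). Taking ∫v(t)dt and applying x(0) = 9, we find x(t) = 7·cos(4·t) + 2. We have position x(t) = 7·cos(4·t) + 2. Substituting t = pi/8: x(pi/8) = 2.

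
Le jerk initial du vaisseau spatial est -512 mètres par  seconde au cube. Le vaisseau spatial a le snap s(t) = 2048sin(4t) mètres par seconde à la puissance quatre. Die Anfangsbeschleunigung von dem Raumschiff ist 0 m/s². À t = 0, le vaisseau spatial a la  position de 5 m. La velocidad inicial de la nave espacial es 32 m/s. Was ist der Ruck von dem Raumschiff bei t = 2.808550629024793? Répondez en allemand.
Wir müssen unsere Gleichung für den Snap s(t) = 2048·sin(4·t) 1-mal integrieren. Das Integral von dem Snap, mit j(0) = -512, ergibt den Ruck: j(t) = -512·cos(4·t). Wir haben den Ruck j(t) = -512·cos(4·t). Durch Einsetzen von t = 2.808550629024793: j(2.808550629024793) = -121.021414133198.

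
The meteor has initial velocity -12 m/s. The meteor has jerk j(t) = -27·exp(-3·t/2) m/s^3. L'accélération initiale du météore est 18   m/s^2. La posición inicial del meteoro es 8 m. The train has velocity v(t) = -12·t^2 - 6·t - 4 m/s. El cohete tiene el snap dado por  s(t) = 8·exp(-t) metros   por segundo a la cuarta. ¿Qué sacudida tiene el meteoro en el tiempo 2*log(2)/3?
Tenemos la sacudida j(t) = -27·exp(-3·t/2). Sustituyendo t = 2*log(2)/3: j(2*log(2)/3) = -27/2.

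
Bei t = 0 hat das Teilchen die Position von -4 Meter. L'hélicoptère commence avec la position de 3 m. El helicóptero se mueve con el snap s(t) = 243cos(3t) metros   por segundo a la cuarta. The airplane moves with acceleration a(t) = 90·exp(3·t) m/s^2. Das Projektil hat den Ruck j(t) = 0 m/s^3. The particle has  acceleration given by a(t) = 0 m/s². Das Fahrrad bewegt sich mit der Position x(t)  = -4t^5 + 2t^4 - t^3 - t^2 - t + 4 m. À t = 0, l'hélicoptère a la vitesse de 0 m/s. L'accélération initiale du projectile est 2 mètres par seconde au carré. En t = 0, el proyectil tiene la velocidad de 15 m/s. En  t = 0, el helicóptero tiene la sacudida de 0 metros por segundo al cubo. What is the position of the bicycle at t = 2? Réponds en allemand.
Mit x(t) = -4·t^5 + 2·t^4 - t^3 - t^2 - t + 4 und Einsetzen von t = 2, finden wir x = -106.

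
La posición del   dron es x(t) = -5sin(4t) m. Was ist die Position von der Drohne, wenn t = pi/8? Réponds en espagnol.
Usando x(t) = -5·sin(4·t) y sustituyendo t = pi/8, encontramos x = -5.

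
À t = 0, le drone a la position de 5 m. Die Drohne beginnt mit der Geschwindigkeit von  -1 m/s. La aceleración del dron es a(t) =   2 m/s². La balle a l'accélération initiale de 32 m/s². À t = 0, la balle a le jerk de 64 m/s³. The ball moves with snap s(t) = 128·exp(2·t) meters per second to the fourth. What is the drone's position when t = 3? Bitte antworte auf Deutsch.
Um dies zu lösen, müssen wir 2 Integrale unserer Gleichung für die Beschleunigung a(t) = 2 finden. Durch Integration von der Beschleunigung und Verwendung der Anfangsbedingung v(0) = -1, erhalten wir v(t) = 2·t - 1. Die Stammfunktion von der Geschwindigkeit ist die Position. Mit x(0) = 5 erhalten wir x(t) = t^2 - t + 5. Wir haben die Position x(t) = t^2 - t + 5. Durch Einsetzen von t = 3: x(3) = 11.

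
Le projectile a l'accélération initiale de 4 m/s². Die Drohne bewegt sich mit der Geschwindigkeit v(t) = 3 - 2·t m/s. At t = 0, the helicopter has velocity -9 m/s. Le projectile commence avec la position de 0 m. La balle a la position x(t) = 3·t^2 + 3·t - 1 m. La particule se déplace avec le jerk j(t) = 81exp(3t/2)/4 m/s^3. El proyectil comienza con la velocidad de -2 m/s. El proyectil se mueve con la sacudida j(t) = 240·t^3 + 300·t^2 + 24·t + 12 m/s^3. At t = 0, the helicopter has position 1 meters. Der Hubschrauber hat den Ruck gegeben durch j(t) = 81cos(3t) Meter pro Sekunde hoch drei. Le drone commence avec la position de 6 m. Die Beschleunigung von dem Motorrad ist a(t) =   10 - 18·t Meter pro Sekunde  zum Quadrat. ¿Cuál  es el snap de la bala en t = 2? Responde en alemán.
Wir müssen unsere Gleichung für die Position x(t) = 3·t^2 + 3·t - 1 4-mal ableiten. Mit d/dt von x(t) finden wir v(t) = 6·t + 3. Durch Ableiten von der Geschwindigkeit erhalten wir die Beschleunigung: a(t) = 6. Durch Ableiten von der Beschleunigung erhalten wir den Ruck: j(t) = 0. Die Ableitung von dem Ruck ergibt den Snap: s(t) = 0. Aus der Gleichung für den Snap s(t) = 0, setzen wir t = 2 ein und erhalten s = 0.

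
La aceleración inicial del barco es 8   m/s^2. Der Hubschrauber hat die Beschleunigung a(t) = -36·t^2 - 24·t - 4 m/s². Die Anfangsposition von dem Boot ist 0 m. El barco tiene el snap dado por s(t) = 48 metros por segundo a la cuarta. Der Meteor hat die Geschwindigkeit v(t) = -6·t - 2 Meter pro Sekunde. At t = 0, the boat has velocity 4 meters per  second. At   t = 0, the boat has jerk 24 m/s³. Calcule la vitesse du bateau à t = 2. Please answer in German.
Wir müssen das Integral unserer Gleichung für den Snap s(t) = 48 3-mal finden. Durch Integration von dem Snap und Verwendung der Anfangsbedingung j(0) = 24, erhalten wir j(t) = 48·t + 24. Mit ∫j(t)dt und Anwendung von a(0) = 8, finden wir a(t) = 24·t^2 + 24·t + 8. Durch Integration von der Beschleunigung und Verwendung der Anfangsbedingung v(0) = 4, erhalten wir v(t) = 8·t^3 + 12·t^2 + 8·t + 4. Mit v(t) = 8·t^3 + 12·t^2 + 8·t + 4 und Einsetzen von t = 2, finden wir v = 132.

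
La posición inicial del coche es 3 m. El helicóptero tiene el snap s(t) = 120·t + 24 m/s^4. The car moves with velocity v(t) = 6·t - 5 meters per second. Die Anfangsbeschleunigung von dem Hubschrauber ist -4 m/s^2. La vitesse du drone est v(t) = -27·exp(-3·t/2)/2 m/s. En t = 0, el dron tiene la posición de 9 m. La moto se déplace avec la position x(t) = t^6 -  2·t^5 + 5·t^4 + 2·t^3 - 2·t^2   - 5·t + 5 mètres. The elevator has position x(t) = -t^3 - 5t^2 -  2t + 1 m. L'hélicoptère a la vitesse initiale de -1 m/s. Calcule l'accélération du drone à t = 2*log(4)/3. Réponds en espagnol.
Debemos derivar nuestra ecuación de la velocidad v(t) = -27·exp(-3·t/2)/2 1 vez. Derivando la velocidad, obtenemos la aceleración: a(t) = 81·exp(-3·t/2)/4. Usando a(t) = 81·exp(-3·t/2)/4 y sustituyendo t = 2*log(4)/3, encontramos a = 81/16.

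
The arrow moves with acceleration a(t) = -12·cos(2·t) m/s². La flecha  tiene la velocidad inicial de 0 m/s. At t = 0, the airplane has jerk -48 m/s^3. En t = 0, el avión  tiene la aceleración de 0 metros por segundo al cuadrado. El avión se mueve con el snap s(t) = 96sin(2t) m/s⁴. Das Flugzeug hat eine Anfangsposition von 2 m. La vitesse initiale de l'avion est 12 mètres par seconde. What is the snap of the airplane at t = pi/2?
Using s(t) = 96·sin(2·t) and substituting t = pi/2, we find s = 0.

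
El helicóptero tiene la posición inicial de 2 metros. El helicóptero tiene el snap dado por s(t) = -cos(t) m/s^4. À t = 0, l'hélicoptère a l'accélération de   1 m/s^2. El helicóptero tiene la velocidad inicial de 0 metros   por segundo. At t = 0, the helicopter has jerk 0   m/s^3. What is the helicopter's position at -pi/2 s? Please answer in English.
We need to integrate our snap equation s(t) = -cos(t) 4 times. Integrating snap and using the initial condition j(0) = 0, we get j(t) = -sin(t). Integrating jerk and using the initial condition a(0) = 1, we get a(t) = cos(t). The antiderivative of acceleration is velocity. Using v(0) = 0, we get v(t) = sin(t). Finding the integral of v(t) and using x(0) = 2: x(t) = 3 - cos(t). We have position x(t) = 3 - cos(t). Substituting t = -pi/2: x(-pi/2) = 3.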